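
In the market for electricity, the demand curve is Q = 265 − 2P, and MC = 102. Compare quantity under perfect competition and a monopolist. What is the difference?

Inverting demand: P = 132.5 − 0.5Q.
Competitive firms price at marginal cost: P = 102, giving Q = 61.
Monopoly sets MR = MC: 132.5 − Q = 102 ⇒ Q = 30.5, P = 132.5 − 0.5·30.5 = 117.25.
Change in quantity: 30.5 − 61 = −30.5.

Quantity falls by 30.5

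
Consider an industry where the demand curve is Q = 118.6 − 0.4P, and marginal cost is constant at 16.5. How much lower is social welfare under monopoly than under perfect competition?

TS falls by 3920

Inverting demand: P = 296.5 − 2.5Q.
Perfect competition: P = MC = 16.5, so 296.5 − 2.5Q = 16.5 and Q = 112.
CS = ½·(296.5 − 16.5)·112 = 15680; PS = (16.5 − 16.5)·112 = 0; TS = 15680.
The monopolist equates marginal revenue to marginal cost: 296.5 − 5Q = 16.5, so Q = 56. From demand, P = 156.5.
CS = ½·(296.5 − 156.5)·56 = 3920; PS = (156.5 − 16.5)·56 = 7840; TS = 11760.
Change in social welfare: 11760 − 15680 = −3920.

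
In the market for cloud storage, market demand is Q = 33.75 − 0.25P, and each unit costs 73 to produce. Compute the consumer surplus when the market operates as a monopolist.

CS = 120.125

Inverting demand: P = 135 − 4Q.
A monopolist chooses Q where MR = MC. MR = 135 − 8Q; setting this equal to 73 gives Q = 7.75 and P = 104.
CS = ½·(135 − 104)·7.75 = 120.125.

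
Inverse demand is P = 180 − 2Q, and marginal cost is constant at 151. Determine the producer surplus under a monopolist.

Monopoly sets MR = MC: 180 − 4Q = 151 ⇒ Q = 7.25, P = 180 − 2·7.25 = 165.5.
PS = (165.5 − 151)·7.25 = 105.125.

PS = 105.125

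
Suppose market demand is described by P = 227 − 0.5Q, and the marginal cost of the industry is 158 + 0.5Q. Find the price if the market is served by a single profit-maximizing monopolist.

P = 204

The monopolist equates marginal revenue to marginal cost: 227 − Q = 158 + 0.5Q, so Q = 46. From demand, P = 204.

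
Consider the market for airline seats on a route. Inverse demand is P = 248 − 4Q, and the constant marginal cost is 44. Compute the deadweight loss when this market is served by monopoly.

Under competition P = MC = 44, so Q = (248 − 44)/4 = 51.
A monopolist chooses Q where MR = MC. MR = 248 − 8Q; setting this equal to 44 gives Q = 25.5 and P = 146.
DWL is the triangle between Q = 25.5 and Q = 51: ½·(51 − 25.5)·(146 − 44) = 1300.5.

DWL = 1300.5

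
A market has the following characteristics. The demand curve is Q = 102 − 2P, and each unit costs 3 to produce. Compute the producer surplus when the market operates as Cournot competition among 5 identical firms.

Inverting demand: P = 51 − 0.5Q.
In a 5-firm Cournot equilibrium, symmetry and the first-order condition give q = (51 − 3)/(3) = 16. So Q = 80 and P = 11.
PS = (11 − 3)·80 = 640.

PS = 640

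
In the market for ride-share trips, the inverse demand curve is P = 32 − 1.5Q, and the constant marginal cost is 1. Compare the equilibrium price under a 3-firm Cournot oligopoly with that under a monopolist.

With 3 symmetric Cournot firms, each firm's FOC gives 32 − 6q = 1, so q = 31/6, Q = 3·31/6 = 15.5, and P = 8.75.
A monopolist chooses Q where MR = MC. MR = 32 − 3Q; setting this equal to 1 gives Q = 31/3 and P = 16.5.

Cournot: P = 8.75; Monopoly: P = 16.5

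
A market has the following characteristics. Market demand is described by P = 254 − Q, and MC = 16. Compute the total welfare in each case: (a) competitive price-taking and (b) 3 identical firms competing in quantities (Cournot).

Competitive firms price at marginal cost: P = 16, giving Q = 238.
CS = ½·(254 − 16)·238 = 28322; PS = (16 − 16)·238 = 0; TS = 28322.
Cournot with 3 identical firms: the symmetric best-response condition is 254 − 4q = 16. Each firm produces q = 59.5, total output Q = 178.5, price P = 75.5.
CS = ½·(254 − 75.5)·178.5 = 15931.125; PS = (75.5 − 16)·178.5 = 10620.75; TS = 26551.875.

Competition: TS = 28322; Cournot: TS = 26551.875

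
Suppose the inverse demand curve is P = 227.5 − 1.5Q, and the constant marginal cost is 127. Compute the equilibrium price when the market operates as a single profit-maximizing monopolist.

P = 177.25

A monopolist chooses Q where MR = MC. MR = 227.5 − 3Q; setting this equal to 127 gives Q = 33.5 and P = 177.25.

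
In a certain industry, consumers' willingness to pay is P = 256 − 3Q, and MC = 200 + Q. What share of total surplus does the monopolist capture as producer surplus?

PS/TS = 0.7

A monopolist chooses Q where MR = MC. MR = 256 − 6Q; setting this equal to 200 + Q gives Q = 8 and P = 232.
CS = ½·(256 − 232)·8 = 96.
PS = P·Q − VC(Q) = 232·8 − (200·8 + ½·1·8²) = 224.
Share captured = PS/TS = 224/320 = 0.7.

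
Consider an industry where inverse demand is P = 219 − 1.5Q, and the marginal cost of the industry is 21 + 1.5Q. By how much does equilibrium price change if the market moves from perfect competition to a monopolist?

P rises by 33

Competitive equilibrium sets price equal to marginal cost: 219 − 1.5Q = 21 + 1.5Q, so Q = 66 and P = 120.
The monopolist equates marginal revenue to marginal cost: 219 − 3Q = 21 + 1.5Q, so Q = 44. From demand, P = 153.
Change in equilibrium price: 153 − 120 = 33.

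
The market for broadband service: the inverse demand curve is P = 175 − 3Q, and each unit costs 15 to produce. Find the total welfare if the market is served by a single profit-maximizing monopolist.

TS = 3200

Monopoly sets MR = MC: 175 − 6Q = 15 ⇒ Q = 80/3, P = 175 − 3·80/3 = 95.
CS = ½·(175 − 95)·80/3 = 3200/3; PS = (95 − 15)·80/3 = 6400/3; TS = 3200.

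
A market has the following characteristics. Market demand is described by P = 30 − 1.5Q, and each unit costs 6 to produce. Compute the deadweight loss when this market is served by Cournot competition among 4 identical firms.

Competitive firms price at marginal cost: P = 6, giving Q = 16.
In a 4-firm Cournot equilibrium, symmetry and the first-order condition give q = (30 − 6)/(7.5) = 3.2. So Q = 12.8 and P = 10.8.
DWL is the triangle between Q = 12.8 and Q = 16: ½·(16 − 12.8)·(10.8 − 6) = 7.68.

DWL = 7.68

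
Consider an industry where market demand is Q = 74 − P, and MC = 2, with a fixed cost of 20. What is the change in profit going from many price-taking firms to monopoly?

Inverting demand: P = 74 − Q.
Perfect competition: P = MC = 2, so 74 − Q = 2 and Q = 72.
Profit = (2 − 2)·72 − 20 = −20.
Monopoly sets MR = MC: 74 − 2Q = 2 ⇒ Q = 36, P = 74 − 36 = 38.
Profit = (38 − 2)·36 − 20 = 1276.
Change in profit: 1276 − −20 = 1296.

π rises by 1296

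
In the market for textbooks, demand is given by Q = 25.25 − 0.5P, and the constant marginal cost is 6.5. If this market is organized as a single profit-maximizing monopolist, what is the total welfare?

Inverting demand: P = 50.5 − 2Q.
Monopoly sets MR = MC: 50.5 − 4Q = 6.5 ⇒ Q = 11, P = 50.5 − 2·11 = 28.5.
CS = ½·(50.5 − 28.5)·11 = 121; PS = (28.5 − 6.5)·11 = 242; TS = 363.

TS = 363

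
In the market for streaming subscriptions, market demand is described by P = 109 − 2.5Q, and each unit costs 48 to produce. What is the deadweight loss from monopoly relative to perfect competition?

Under competition P = MC = 48, so Q = (109 − 48)/2.5 = 24.4.
Monopoly sets MR = MC: 109 − 5Q = 48 ⇒ Q = 12.2, P = 109 − 2.5·12.2 = 78.5.
DWL is the triangle between Q = 12.2 and Q = 24.4: ½·(24.4 − 12.2)·(78.5 − 48) = 186.05.

DWL = 186.05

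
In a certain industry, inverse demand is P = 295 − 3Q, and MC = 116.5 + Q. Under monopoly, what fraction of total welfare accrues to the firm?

PS/TS = 0.7

A monopolist chooses Q where MR = MC. MR = 295 − 6Q; setting this equal to 116.5 + Q gives Q = 25.5 and P = 218.5.
CS = ½·(295 − 218.5)·25.5 = 975.375.
PS = P·Q − VC(Q) = 218.5·25.5 − (116.5·25.5 + ½·1·25.5²) = 2275.875.
Share captured = PS/TS = 2275.875/3251.25 = 0.7.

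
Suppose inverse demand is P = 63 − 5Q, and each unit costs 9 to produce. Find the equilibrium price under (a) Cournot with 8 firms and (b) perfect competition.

With 8 symmetric Cournot firms, each firm's FOC gives 63 − 45q = 9, so q = 1.2, Q = 8·1.2 = 9.6, and P = 15.
Under competition P = MC = 9, so Q = (63 − 9)/5 = 10.8.

Cournot: P = 15; Competition: P = 9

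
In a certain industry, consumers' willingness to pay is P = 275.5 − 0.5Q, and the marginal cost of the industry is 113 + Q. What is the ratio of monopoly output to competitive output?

Q_m/Q_c = 0.75

A monopolist chooses Q where MR = MC. MR = 275.5 − Q; setting this equal to 113 + Q gives Q = 81.25 and P = 234.875.
Under competition P = MC: 275.5 − 0.5Q = 113 + Q ⇒ Q = 325/3, P = 664/3.
Ratio Q_m/Q_c = 81.25/(325/3) = 0.75.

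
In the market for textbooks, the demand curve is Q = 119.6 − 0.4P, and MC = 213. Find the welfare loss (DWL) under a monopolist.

DWL = 369.8

Inverting demand: P = 299 − 2.5Q.
Competitive firms price at marginal cost: P = 213, giving Q = 34.4.
Monopoly sets MR = MC: 299 − 5Q = 213 ⇒ Q = 17.2, P = 299 − 2.5·17.2 = 256.
DWL is the triangle between Q = 17.2 and Q = 34.4: ½·(34.4 − 17.2)·(256 − 213) = 369.8.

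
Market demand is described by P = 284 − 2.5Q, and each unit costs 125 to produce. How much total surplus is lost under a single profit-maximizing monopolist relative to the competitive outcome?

DWL = 1264.05

Competitive firms price at marginal cost: P = 125, giving Q = 63.6.
The monopolist equates marginal revenue to marginal cost: 284 − 5Q = 125, so Q = 31.8. From demand, P = 204.5.
DWL is the triangle between Q = 31.8 and Q = 63.6: ½·(63.6 − 31.8)·(204.5 − 125) = 1264.05.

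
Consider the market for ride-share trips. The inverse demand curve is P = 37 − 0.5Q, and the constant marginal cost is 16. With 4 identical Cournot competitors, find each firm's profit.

π_i = 35.28

With 4 symmetric Cournot firms, each firm's FOC gives 37 − 2.5q = 16, so q = 8.4, Q = 4·8.4 = 33.6, and P = 20.2.
Each firm's profit = (20.2 − 16)·8.4 = 35.28.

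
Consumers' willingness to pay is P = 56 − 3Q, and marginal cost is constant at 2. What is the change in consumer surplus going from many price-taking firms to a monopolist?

Consumer surplus falls by 364.5

Under competition P = MC = 2, so Q = (56 − 2)/3 = 18.
CS = ½·(56 − 2)·18 = 486.
The monopolist equates marginal revenue to marginal cost: 56 − 6Q = 2, so Q = 9. From demand, P = 29.
CS = ½·(56 − 29)·9 = 121.5.
Change in consumer surplus: 121.5 − 486 = −364.5.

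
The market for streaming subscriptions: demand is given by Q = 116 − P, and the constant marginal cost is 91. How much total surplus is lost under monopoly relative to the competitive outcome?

Inverting demand: P = 116 − Q.
Perfect competition: P = MC = 91, so 116 − Q = 91 and Q = 25.
A monopolist chooses Q where MR = MC. MR = 116 − 2Q; setting this equal to 91 gives Q = 12.5 and P = 103.5.
DWL is the triangle between Q = 12.5 and Q = 25: ½·(25 − 12.5)·(103.5 − 91) = 78.125.

DWL = 78.125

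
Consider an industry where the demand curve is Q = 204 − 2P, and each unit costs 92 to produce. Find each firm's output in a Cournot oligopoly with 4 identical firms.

Inverting demand: P = 102 − 0.5Q.
In a 4-firm Cournot equilibrium, symmetry and the first-order condition give q = (102 − 92)/(2.5) = 4. So Q = 16 and P = 94.

q_i = 4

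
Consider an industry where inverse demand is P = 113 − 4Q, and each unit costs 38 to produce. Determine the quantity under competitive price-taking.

Q = 18.75

Perfect competition: P = MC = 38, so 113 − 4Q = 38 and Q = 18.75.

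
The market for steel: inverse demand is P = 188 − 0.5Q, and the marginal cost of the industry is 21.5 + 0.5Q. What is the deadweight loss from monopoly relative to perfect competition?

Under competition P = MC: 188 − 0.5Q = 21.5 + 0.5Q ⇒ Q = 166.5, P = 104.75.
The monopolist equates marginal revenue to marginal cost: 188 − Q = 21.5 + 0.5Q, so Q = 111. From demand, P = 132.5.
CS = ½·(188 − 104.75)·166.5 = 110889/16; PS = (104.75·166.5 − 21.5·166.5 − ½·0.5·166.5²) = 110889/16; TS = 13861.125.
CS = ½·(188 − 132.5)·111 = 3080.25; PS = (132.5·111 − 21.5·111 − ½·0.5·111²) = 9240.75; TS = 12321.
DWL = 13861.125 − 12321 = 1540.125.

DWL = 1540.125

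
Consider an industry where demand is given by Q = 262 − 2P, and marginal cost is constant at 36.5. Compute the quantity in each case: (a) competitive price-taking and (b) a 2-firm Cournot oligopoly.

Inverting demand: P = 131 − 0.5Q.
Perfect competition: P = MC = 36.5, so 131 − 0.5Q = 36.5 and Q = 189.
In a 2-firm Cournot equilibrium, symmetry and the first-order condition give q = (131 − 36.5)/(1.5) = 63. So Q = 126 and P = 68.

Competition: Q = 189; Cournot: Q = 126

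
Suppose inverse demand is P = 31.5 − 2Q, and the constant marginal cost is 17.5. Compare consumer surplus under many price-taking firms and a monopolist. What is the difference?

Consumer surplus falls by 36.75

Perfect competition: P = MC = 17.5, so 31.5 − 2Q = 17.5 and Q = 7.
CS = ½·(31.5 − 17.5)·7 = 49.
The monopolist equates marginal revenue to marginal cost: 31.5 − 4Q = 17.5, so Q = 3.5. From demand, P = 24.5.
CS = ½·(31.5 − 24.5)·3.5 = 12.25.
Change in consumer surplus: 12.25 − 49 = −36.75.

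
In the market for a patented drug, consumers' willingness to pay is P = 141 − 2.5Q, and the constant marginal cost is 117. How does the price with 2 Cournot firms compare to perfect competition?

Cournot: P = 125; Competition: P = 117

With 2 symmetric Cournot firms, each firm's FOC gives 141 − 7.5q = 117, so q = 3.2, Q = 2·3.2 = 6.4, and P = 125.
Under competition P = MC = 117, so Q = (141 − 117)/2.5 = 9.6.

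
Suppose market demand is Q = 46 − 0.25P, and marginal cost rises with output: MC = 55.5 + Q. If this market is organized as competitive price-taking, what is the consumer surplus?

CS = 1320.98

Inverting demand: P = 184 − 4Q.
Under competition P = MC: 184 − 4Q = 55.5 + Q ⇒ Q = 25.7, P = 81.2.
CS = ½·(184 − 81.2)·25.7 = 1320.98.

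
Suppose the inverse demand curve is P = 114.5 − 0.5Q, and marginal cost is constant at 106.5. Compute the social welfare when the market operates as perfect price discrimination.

With perfect price discrimination, output is the efficient level Q = 16 (where demand meets MC), but every buyer pays their willingness to pay: CS = 0 and PS = total surplus.
TS = 64 (equal to competitive TS).

TS = 64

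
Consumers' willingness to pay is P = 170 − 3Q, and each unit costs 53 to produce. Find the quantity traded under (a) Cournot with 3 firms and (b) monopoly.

With 3 symmetric Cournot firms, each firm's FOC gives 170 − 12q = 53, so q = 9.75, Q = 3·9.75 = 29.25, and P = 82.25.
A monopolist chooses Q where MR = MC. MR = 170 − 6Q; setting this equal to 53 gives Q = 19.5 and P = 111.5.

Cournot: Q = 29.25; Monopoly: Q = 19.5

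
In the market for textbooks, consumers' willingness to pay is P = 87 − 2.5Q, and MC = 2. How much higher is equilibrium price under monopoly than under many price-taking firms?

P rises by 42.5

Perfect competition: P = MC = 2, so 87 − 2.5Q = 2 and Q = 34.
The monopolist equates marginal revenue to marginal cost: 87 − 5Q = 2, so Q = 17. From demand, P = 44.5.
Change in equilibrium price: 44.5 − 2 = 42.5.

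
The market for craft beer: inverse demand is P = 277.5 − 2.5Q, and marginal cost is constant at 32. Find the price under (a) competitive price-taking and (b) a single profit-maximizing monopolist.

Under competition P = MC = 32, so Q = (277.5 − 32)/2.5 = 98.2.
Monopoly sets MR = MC: 277.5 − 5Q = 32 ⇒ Q = 49.1, P = 277.5 − 2.5·49.1 = 154.75.

Competition: P = 32; Monopoly: P = 154.75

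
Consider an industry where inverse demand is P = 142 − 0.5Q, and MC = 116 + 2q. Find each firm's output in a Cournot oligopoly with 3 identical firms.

Cournot with 3 identical firms: the symmetric best-response condition is 142 − 2q = 116 + 2q. Each firm produces q = 6.5, total output Q = 19.5, price P = 132.25.

q_i = 6.5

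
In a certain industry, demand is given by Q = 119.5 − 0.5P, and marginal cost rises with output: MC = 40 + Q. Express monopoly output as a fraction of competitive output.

Inverting demand: P = 239 − 2Q.
Monopoly sets MR = MC: 239 − 4Q = 40 + Q ⇒ Q = 39.8, P = 239 − 2·39.8 = 159.4.
Under competition P = MC: 239 − 2Q = 40 + Q ⇒ Q = 199/3, P = 319/3.
Ratio Q_m/Q_c = 39.8/(199/3) = 0.6.

Q_m/Q_c = 0.6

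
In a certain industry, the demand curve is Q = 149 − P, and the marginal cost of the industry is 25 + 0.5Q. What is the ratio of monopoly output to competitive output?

Q_m/Q_c = 0.6

Inverting demand: P = 149 − Q.
The monopolist equates marginal revenue to marginal cost: 149 − 2Q = 25 + 0.5Q, so Q = 49.6. From demand, P = 99.4.
Under competition P = MC: 149 − Q = 25 + 0.5Q ⇒ Q = 248/3, P = 199/3.
Ratio Q_m/Q_c = 49.6/(248/3) = 0.6.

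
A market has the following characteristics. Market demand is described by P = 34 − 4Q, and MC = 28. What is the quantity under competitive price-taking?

Perfect competition: P = MC = 28, so 34 − 4Q = 28 and Q = 1.5.

Q = 1.5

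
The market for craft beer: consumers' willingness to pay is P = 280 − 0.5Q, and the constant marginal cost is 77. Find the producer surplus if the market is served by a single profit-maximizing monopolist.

The monopolist equates marginal revenue to marginal cost: 280 − Q = 77, so Q = 203. From demand, P = 178.5.
PS = (178.5 − 77)·203 = 20604.5.

PS = 20604.5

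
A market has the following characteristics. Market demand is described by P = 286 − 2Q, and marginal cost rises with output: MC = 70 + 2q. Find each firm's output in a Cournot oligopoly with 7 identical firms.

In a 7-firm Cournot equilibrium, symmetry and the first-order condition give q = (286 − 70)/(18) = 12. So Q = 84 and P = 118.

q_i = 12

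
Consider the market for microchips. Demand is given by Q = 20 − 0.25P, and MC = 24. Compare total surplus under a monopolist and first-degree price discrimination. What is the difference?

Inverting demand: P = 80 − 4Q.
A monopolist chooses Q where MR = MC. MR = 80 − 8Q; setting this equal to 24 gives Q = 7 and P = 52.
CS = ½·(80 − 52)·7 = 98; PS = (52 − 24)·7 = 196; TS = 294.
A perfectly discriminating monopolist sells every unit with P(Q) ≥ MC(Q), so output equals the competitive quantity Q = 14. Each buyer pays their reservation price, so CS = 0 and the firm captures all surplus.
TS = 392 (equal to competitive TS).
Change in total surplus: 392 − 294 = 98.

Total surplus rises by 98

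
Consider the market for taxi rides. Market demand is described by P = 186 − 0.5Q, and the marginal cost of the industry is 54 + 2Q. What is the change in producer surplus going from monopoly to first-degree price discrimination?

PS rises by 580.8

The monopolist equates marginal revenue to marginal cost: 186 − Q = 54 + 2Q, so Q = 44. From demand, P = 164.
PS = P·Q − VC(Q) = 164·44 − (54·44 + ½·2·44²) = 2904.
With perfect price discrimination, output is the efficient level Q = 52.8 (where demand meets MC), but every buyer pays their willingness to pay: CS = 0 and PS = total surplus.
PS = ½·(186 − 54)·52.8 = 3484.8.
Change in producer surplus: 3484.8 − 2904 = 580.8.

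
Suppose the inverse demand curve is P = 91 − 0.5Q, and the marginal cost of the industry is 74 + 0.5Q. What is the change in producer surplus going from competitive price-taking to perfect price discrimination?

PS rises by 72.25

Under competition P = MC: 91 − 0.5Q = 74 + 0.5Q ⇒ Q = 17, P = 82.5.
PS = P·Q − VC(Q) = 82.5·17 − (74·17 + ½·0.5·17²) = 72.25.
Under first-degree price discrimination the firm charges each unit its demand price and produces up to where P = MC, i.e. Q = 17. Consumer surplus is zero; producer surplus equals total surplus.
PS = ½·(91 − 74)·17 = 144.5.
Change in producer surplus: 144.5 − 72.25 = 72.25.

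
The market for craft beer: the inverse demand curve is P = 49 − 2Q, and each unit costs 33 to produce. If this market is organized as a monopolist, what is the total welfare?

TS = 48

Monopoly sets MR = MC: 49 − 4Q = 33 ⇒ Q = 4, P = 49 − 2·4 = 41.
CS = ½·(49 − 41)·4 = 16; PS = (41 − 33)·4 = 32; TS = 48.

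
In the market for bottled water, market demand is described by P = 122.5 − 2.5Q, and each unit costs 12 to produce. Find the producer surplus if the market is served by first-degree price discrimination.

PS = 2442.05

Under first-degree price discrimination the firm charges each unit its demand price and produces up to where P = MC, i.e. Q = 44.2. Consumer surplus is zero; producer surplus equals total surplus.
PS = ½·(122.5 − 12)·44.2 = 2442.05.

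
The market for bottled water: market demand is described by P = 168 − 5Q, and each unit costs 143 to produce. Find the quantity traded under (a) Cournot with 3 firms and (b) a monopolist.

Cournot: Q = 3.75; Monopoly: Q = 2.5

In a 3-firm Cournot equilibrium, symmetry and the first-order condition give q = (168 − 143)/(20) = 1.25. So Q = 3.75 and P = 149.25.
A monopolist chooses Q where MR = MC. MR = 168 − 10Q; setting this equal to 143 gives Q = 2.5 and P = 155.5.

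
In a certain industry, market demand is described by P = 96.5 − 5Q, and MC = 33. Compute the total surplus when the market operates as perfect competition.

Competitive firms price at marginal cost: P = 33, giving Q = 12.7.
CS = ½·(96.5 − 33)·12.7 = 403.225; PS = (33 − 33)·12.7 = 0; TS = 403.225.

TS = 403.225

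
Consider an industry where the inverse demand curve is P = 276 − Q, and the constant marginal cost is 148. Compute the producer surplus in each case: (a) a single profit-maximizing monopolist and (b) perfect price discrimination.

Monopoly sets MR = MC: 276 − 2Q = 148 ⇒ Q = 64, P = 276 − 64 = 212.
PS = (212 − 148)·64 = 4096.
A perfectly discriminating monopolist sells every unit with P(Q) ≥ MC(Q), so output equals the competitive quantity Q = 128. Each buyer pays their reservation price, so CS = 0 and the firm captures all surplus.
PS = ½·(276 − 148)·128 = 8192.

Monopoly: PS = 4096; Perfect PD: PS = 8192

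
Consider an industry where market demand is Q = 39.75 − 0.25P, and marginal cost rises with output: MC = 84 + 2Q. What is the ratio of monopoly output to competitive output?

Inverting demand: P = 159 − 4Q.
Monopoly sets MR = MC: 159 − 8Q = 84 + 2Q ⇒ Q = 7.5, P = 159 − 4·7.5 = 129.
Under competition P = MC: 159 − 4Q = 84 + 2Q ⇒ Q = 12.5, P = 109.
Ratio Q_m/Q_c = 7.5/12.5 = 0.6.

Q_m/Q_c = 0.6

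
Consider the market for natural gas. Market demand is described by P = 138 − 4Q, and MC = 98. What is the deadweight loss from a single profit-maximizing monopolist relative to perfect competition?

Perfect competition: P = MC = 98, so 138 − 4Q = 98 and Q = 10.
Monopoly sets MR = MC: 138 − 8Q = 98 ⇒ Q = 5, P = 138 − 4·5 = 118.
DWL is the triangle between Q = 5 and Q = 10: ½·(10 − 5)·(118 − 98) = 50.

DWL = 50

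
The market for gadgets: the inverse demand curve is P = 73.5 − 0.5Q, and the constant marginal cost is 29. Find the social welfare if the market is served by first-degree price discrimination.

With perfect price discrimination, output is the efficient level Q = 89 (where demand meets MC), but every buyer pays their willingness to pay: CS = 0 and PS = total surplus.
TS = 1980.25 (equal to competitive TS).

TS = 1980.25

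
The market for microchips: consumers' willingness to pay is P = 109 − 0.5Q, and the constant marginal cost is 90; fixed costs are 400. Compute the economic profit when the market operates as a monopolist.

Profit = −219.5

A monopolist chooses Q where MR = MC. MR = 109 − Q; setting this equal to 90 gives Q = 19 and P = 99.5.
Profit = (99.5 − 90)·19 − 400 = −219.5.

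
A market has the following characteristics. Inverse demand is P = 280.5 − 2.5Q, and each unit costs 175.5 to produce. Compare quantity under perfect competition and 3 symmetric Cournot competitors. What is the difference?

Perfect competition: P = MC = 175.5, so 280.5 − 2.5Q = 175.5 and Q = 42.
Cournot with 3 identical firms: the symmetric best-response condition is 280.5 − 10q = 175.5. Each firm produces q = 10.5, total output Q = 31.5, price P = 201.75.
Change in quantity: 31.5 − 42 = −10.5.

Q falls by 10.5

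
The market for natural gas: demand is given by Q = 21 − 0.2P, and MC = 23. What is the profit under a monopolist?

Inverting demand: P = 105 − 5Q.
Monopoly sets MR = MC: 105 − 10Q = 23 ⇒ Q = 8.2, P = 105 − 5·8.2 = 64.
Profit = (64 − 23)·8.2 = 336.2.

Profit = 336.2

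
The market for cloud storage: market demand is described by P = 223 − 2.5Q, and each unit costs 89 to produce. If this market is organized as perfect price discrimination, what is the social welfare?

With perfect price discrimination, output is the efficient level Q = 53.6 (where demand meets MC), but every buyer pays their willingness to pay: CS = 0 and PS = total surplus.
TS = 3591.2 (equal to competitive TS).

TS = 3591.2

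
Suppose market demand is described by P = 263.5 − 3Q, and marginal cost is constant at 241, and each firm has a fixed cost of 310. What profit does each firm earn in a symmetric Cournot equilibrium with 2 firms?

With 2 symmetric Cournot firms, each firm's FOC gives 263.5 − 9q = 241, so q = 2.5, Q = 2·2.5 = 5, and P = 248.5.
Each firm's profit = (248.5 − 241)·2.5 − 310 = −291.25.

π_i = −291.25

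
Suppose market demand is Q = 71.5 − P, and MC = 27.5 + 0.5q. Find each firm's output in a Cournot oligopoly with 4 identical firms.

Inverting demand: P = 71.5 − Q.
In a 4-firm Cournot equilibrium, symmetry and the first-order condition give q = (71.5 − 27.5)/(5.5) = 8. So Q = 32 and P = 39.5.

q_i = 8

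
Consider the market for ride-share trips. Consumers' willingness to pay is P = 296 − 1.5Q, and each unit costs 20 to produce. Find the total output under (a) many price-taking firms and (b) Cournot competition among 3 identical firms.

Perfect competition: P = MC = 20, so 296 − 1.5Q = 20 and Q = 184.
In a 3-firm Cournot equilibrium, symmetry and the first-order condition give q = (296 − 20)/(6) = 46. So Q = 138 and P = 89.

Competition: Q = 184; Cournot: Q = 138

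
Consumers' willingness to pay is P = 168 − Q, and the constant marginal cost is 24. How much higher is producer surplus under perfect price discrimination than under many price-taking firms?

PS rises by 10368

Under competition P = MC = 24, so Q = (168 − 24)/1 = 144.
PS = (24 − 24)·144 = 0.
With perfect price discrimination, output is the efficient level Q = 144 (where demand meets MC), but every buyer pays their willingness to pay: CS = 0 and PS = total surplus.
PS = ½·(168 − 24)·144 = 10368.
Change in producer surplus: 10368 − 0 = 10368.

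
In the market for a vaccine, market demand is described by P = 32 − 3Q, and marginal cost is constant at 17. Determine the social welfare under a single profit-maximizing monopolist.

TS = 28.125

Monopoly sets MR = MC: 32 − 6Q = 17 ⇒ Q = 2.5, P = 32 − 3·2.5 = 24.5.
CS = ½·(32 − 24.5)·2.5 = 9.375; PS = (24.5 − 17)·2.5 = 18.75; TS = 28.125.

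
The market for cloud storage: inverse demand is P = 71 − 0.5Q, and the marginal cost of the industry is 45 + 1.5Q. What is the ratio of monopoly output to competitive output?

Q_m/Q_c = 0.8

Monopoly sets MR = MC: 71 − Q = 45 + 1.5Q ⇒ Q = 10.4, P = 71 − 0.5·10.4 = 65.8.
Competitive equilibrium sets price equal to marginal cost: 71 − 0.5Q = 45 + 1.5Q, so Q = 13 and P = 64.5.
Ratio Q_m/Q_c = 10.4/13 = 0.8.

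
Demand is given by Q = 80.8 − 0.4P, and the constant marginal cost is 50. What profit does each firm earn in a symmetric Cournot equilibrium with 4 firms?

Inverting demand: P = 202 − 2.5Q.
With 4 symmetric Cournot firms, each firm's FOC gives 202 − 12.5q = 50, so q = 12.16, Q = 4·12.16 = 48.64, and P = 80.4.
Each firm's profit = (80.4 − 50)·12.16 = 369.664.

π_i = 369.664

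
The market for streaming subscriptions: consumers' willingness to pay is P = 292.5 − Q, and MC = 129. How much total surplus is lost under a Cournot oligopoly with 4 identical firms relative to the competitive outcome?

Competitive firms price at marginal cost: P = 129, giving Q = 163.5.
Cournot with 4 identical firms: the symmetric best-response condition is 292.5 − 5q = 129. Each firm produces q = 32.7, total output Q = 130.8, price P = 161.7.
DWL is the triangle between Q = 130.8 and Q = 163.5: ½·(163.5 − 130.8)·(161.7 − 129) = 534.645.

DWL = 534.645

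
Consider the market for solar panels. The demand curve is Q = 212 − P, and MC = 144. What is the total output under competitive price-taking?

Q = 68

Inverting demand: P = 212 − Q.
Competitive firms price at marginal cost: P = 144, giving Q = 68.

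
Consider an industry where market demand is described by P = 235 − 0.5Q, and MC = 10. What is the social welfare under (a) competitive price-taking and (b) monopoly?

Under competition P = MC = 10, so Q = (235 − 10)/0.5 = 450.
CS = ½·(235 − 10)·450 = 50625; PS = (10 − 10)·450 = 0; TS = 50625.
Monopoly sets MR = MC: 235 − Q = 10 ⇒ Q = 225, P = 235 − 0.5·225 = 122.5.
CS = ½·(235 − 122.5)·225 = 12656.25; PS = (122.5 − 10)·225 = 25312.5; TS = 37968.75.

Competition: TS = 50625; Monopoly: TS = 37968.75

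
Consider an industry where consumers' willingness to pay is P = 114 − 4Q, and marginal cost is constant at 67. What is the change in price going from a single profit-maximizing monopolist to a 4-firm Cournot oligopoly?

Monopoly sets MR = MC: 114 − 8Q = 67 ⇒ Q = 5.875, P = 114 − 4·5.875 = 90.5.
With 4 symmetric Cournot firms, each firm's FOC gives 114 − 20q = 67, so q = 2.35, Q = 4·2.35 = 9.4, and P = 76.4.
Change in price: 76.4 − 90.5 = −14.1.

P falls by 14.1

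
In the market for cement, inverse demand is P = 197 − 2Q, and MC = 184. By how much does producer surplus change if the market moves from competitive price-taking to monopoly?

Producer surplus rises by 21.125

Perfect competition: P = MC = 184, so 197 − 2Q = 184 and Q = 6.5.
PS = (184 − 184)·6.5 = 0.
The monopolist equates marginal revenue to marginal cost: 197 − 4Q = 184, so Q = 3.25. From demand, P = 190.5.
PS = (190.5 − 184)·3.25 = 21.125.
Change in producer surplus: 21.125 − 0 = 21.125.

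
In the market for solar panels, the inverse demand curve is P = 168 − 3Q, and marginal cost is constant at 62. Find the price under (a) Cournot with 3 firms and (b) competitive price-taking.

Cournot: P = 88.5; Competition: P = 62

Cournot with 3 identical firms: the symmetric best-response condition is 168 − 12q = 62. Each firm produces q = 53/6, total output Q = 26.5, price P = 88.5.
Perfect competition: P = MC = 62, so 168 − 3Q = 62 and Q = 106/3.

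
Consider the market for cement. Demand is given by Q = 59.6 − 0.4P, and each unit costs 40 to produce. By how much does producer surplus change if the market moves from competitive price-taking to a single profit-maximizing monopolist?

PS rises by 1188.1

Inverting demand: P = 149 − 2.5Q.
Under competition P = MC = 40, so Q = (149 − 40)/2.5 = 43.6.
PS = (40 − 40)·43.6 = 0.
Monopoly sets MR = MC: 149 − 5Q = 40 ⇒ Q = 21.8, P = 149 − 2.5·21.8 = 94.5.
PS = (94.5 − 40)·21.8 = 1188.1.
Change in producer surplus: 1188.1 − 0 = 1188.1.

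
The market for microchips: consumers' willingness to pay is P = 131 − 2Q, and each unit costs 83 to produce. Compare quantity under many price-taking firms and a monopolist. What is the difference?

Under competition P = MC = 83, so Q = (131 − 83)/2 = 24.
Monopoly sets MR = MC: 131 − 4Q = 83 ⇒ Q = 12, P = 131 − 2·12 = 107.
Change in quantity: 12 − 24 = −12.

Quantity falls by 12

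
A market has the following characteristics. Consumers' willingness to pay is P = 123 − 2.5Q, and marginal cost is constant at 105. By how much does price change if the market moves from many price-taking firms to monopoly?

Price rises by 9

Perfect competition: P = MC = 105, so 123 − 2.5Q = 105 and Q = 7.2.
A monopolist chooses Q where MR = MC. MR = 123 − 5Q; setting this equal to 105 gives Q = 3.6 and P = 114.
Change in price: 114 − 105 = 9.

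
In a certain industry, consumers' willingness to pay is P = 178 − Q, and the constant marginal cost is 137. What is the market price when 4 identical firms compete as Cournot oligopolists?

P = 145.2

Cournot with 4 identical firms: the symmetric best-response condition is 178 − 5q = 137. Each firm produces q = 8.2, total output Q = 32.8, price P = 145.2.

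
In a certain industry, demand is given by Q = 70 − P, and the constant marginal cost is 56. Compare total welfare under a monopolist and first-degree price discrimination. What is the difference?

Inverting demand: P = 70 − Q.
The monopolist equates marginal revenue to marginal cost: 70 − 2Q = 56, so Q = 7. From demand, P = 63.
CS = ½·(70 − 63)·7 = 24.5; PS = (63 − 56)·7 = 49; TS = 73.5.
Under first-degree price discrimination the firm charges each unit its demand price and produces up to where P = MC, i.e. Q = 14. Consumer surplus is zero; producer surplus equals total surplus.
TS = 98 (equal to competitive TS).
Change in total welfare: 98 − 73.5 = 24.5.

TS rises by 24.5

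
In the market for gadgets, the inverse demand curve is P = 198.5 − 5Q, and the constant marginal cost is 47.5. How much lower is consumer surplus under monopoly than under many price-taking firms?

Competitive firms price at marginal cost: P = 47.5, giving Q = 30.2.
CS = ½·(198.5 − 47.5)·30.2 = 2280.1.
Monopoly sets MR = MC: 198.5 − 10Q = 47.5 ⇒ Q = 15.1, P = 198.5 − 5·15.1 = 123.
CS = ½·(198.5 − 123)·15.1 = 570.025.
Change in consumer surplus: 570.025 − 2280.1 = −1710.075.

Consumer surplus falls by 1710.075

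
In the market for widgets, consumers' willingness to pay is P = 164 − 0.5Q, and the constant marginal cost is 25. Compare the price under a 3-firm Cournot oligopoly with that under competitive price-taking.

Cournot: P = 59.75; Competition: P = 25

With 3 symmetric Cournot firms, each firm's FOC gives 164 − 2q = 25, so q = 69.5, Q = 3·69.5 = 208.5, and P = 59.75.
Competitive firms price at marginal cost: P = 25, giving Q = 278.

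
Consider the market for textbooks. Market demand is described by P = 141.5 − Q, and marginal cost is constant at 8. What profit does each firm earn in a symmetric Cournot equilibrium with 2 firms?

π_i = 1980.25

In a 2-firm Cournot equilibrium, symmetry and the first-order condition give q = (141.5 − 8)/(3) = 44.5. So Q = 89 and P = 52.5.
Each firm's profit = (52.5 − 8)·44.5 = 1980.25.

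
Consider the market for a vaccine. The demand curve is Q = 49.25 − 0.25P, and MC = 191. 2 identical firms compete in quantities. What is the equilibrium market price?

P = 193

Inverting demand: P = 197 − 4Q.
In a 2-firm Cournot equilibrium, symmetry and the first-order condition give q = (197 − 191)/(12) = 0.5. So Q = 1 and P = 193.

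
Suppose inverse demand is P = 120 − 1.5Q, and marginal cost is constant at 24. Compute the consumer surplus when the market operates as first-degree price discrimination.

A perfectly discriminating monopolist sells every unit with P(Q) ≥ MC(Q), so output equals the competitive quantity Q = 64. Each buyer pays their reservation price, so CS = 0 and the firm captures all surplus.
CS = 0.

CS = 0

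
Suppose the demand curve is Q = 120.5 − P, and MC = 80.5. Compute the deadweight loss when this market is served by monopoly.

Inverting demand: P = 120.5 − Q.
Competitive firms price at marginal cost: P = 80.5, giving Q = 40.
A monopolist chooses Q where MR = MC. MR = 120.5 − 2Q; setting this equal to 80.5 gives Q = 20 and P = 100.5.
DWL is the triangle between Q = 20 and Q = 40: ½·(40 − 20)·(100.5 − 80.5) = 200.

DWL = 200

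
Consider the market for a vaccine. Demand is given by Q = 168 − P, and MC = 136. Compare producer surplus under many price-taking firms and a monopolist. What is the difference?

Producer surplus rises by 256

Inverting demand: P = 168 − Q.
Perfect competition: P = MC = 136, so 168 − Q = 136 and Q = 32.
PS = (136 − 136)·32 = 0.
The monopolist equates marginal revenue to marginal cost: 168 − 2Q = 136, so Q = 16. From demand, P = 152.
PS = (152 − 136)·16 = 256.
Change in producer surplus: 256 − 0 = 256.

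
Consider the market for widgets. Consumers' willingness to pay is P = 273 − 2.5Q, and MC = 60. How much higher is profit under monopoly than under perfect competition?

Competitive firms price at marginal cost: P = 60, giving Q = 85.2.
Profit = (60 − 60)·85.2 = 0.
The monopolist equates marginal revenue to marginal cost: 273 − 5Q = 60, so Q = 42.6. From demand, P = 166.5.
Profit = (166.5 − 60)·42.6 = 4536.9.
Change in profit: 4536.9 − 0 = 4536.9.

Profit rises by 4536.9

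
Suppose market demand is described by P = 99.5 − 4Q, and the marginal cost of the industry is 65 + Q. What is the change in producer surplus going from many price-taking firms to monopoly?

Producer surplus rises by 42.32

Under competition P = MC: 99.5 − 4Q = 65 + Q ⇒ Q = 6.9, P = 71.9.
PS = P·Q − VC(Q) = 71.9·6.9 − (65·6.9 + ½·1·6.9²) = 23.805.
The monopolist equates marginal revenue to marginal cost: 99.5 − 8Q = 65 + Q, so Q = 23/6. From demand, P = 505/6.
PS = P·Q − VC(Q) = 505/6·23/6 − (65·23/6 + ½·1·(23/6)²) = 66.125.
Change in producer surplus: 66.125 − 23.805 = 42.32.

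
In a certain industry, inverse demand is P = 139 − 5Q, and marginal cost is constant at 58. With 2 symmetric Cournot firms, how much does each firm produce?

q_i = 5.4

Cournot with 2 identical firms: the symmetric best-response condition is 139 − 15q = 58. Each firm produces q = 5.4, total output Q = 10.8, price P = 85.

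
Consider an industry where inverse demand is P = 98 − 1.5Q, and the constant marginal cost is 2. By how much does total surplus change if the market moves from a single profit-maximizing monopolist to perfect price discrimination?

TS rises by 768

Monopoly sets MR = MC: 98 − 3Q = 2 ⇒ Q = 32, P = 98 − 1.5·32 = 50.
CS = ½·(98 − 50)·32 = 768; PS = (50 − 2)·32 = 1536; TS = 2304.
A perfectly discriminating monopolist sells every unit with P(Q) ≥ MC(Q), so output equals the competitive quantity Q = 64. Each buyer pays their reservation price, so CS = 0 and the firm captures all surplus.
TS = 3072 (equal to competitive TS).
Change in total surplus: 3072 − 2304 = 768.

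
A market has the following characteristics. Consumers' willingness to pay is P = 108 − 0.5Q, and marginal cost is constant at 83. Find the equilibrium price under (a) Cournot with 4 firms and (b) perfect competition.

In a 4-firm Cournot equilibrium, symmetry and the first-order condition give q = (108 − 83)/(2.5) = 10. So Q = 40 and P = 88.
Under competition P = MC = 83, so Q = (108 − 83)/0.5 = 50.

Cournot: P = 88; Competition: P = 83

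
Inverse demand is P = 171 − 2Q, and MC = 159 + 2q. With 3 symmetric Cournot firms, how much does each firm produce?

With 3 symmetric Cournot firms, each firm's FOC gives 171 − 8q = 159 + 2q, so q = 1.2, Q = 3·1.2 = 3.6, and P = 163.8.

q_i = 1.2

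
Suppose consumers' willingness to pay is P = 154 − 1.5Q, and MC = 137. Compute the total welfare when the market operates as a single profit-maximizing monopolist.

The monopolist equates marginal revenue to marginal cost: 154 − 3Q = 137, so Q = 17/3. From demand, P = 145.5.
CS = ½·(154 − 145.5)·17/3 = 289/12; PS = (145.5 − 137)·17/3 = 289/6; TS = 72.25.

TS = 72.25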